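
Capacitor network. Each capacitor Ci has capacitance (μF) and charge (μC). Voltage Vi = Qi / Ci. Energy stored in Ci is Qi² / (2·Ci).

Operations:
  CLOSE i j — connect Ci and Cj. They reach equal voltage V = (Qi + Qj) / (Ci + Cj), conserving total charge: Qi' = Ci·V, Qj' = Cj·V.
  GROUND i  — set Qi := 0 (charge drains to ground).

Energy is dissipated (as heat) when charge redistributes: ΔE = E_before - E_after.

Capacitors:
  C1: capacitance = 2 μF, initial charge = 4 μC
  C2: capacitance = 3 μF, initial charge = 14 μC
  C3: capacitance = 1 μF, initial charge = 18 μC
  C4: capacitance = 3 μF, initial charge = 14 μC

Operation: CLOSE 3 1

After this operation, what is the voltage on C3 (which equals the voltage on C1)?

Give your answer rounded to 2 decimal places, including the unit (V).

Answer: 7.33 V

Derivation:
Initial: C1(2μF, Q=4μC, V=2.00V), C2(3μF, Q=14μC, V=4.67V), C3(1μF, Q=18μC, V=18.00V), C4(3μF, Q=14μC, V=4.67V)
Op 1: CLOSE 3-1: Q_total=22.00, C_total=3.00, V=7.33; Q3=7.33, Q1=14.67; dissipated=85.333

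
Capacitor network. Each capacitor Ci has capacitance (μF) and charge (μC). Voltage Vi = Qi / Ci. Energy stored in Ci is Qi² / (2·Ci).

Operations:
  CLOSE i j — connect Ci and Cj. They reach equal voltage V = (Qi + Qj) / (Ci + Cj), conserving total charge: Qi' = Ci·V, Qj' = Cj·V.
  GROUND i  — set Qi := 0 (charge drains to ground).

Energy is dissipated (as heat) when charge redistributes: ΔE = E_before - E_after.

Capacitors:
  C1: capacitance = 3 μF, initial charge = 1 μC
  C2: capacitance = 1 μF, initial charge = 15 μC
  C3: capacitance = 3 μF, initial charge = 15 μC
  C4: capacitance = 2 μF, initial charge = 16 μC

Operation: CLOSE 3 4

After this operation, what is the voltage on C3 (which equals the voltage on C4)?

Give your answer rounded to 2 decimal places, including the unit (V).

Initial: C1(3μF, Q=1μC, V=0.33V), C2(1μF, Q=15μC, V=15.00V), C3(3μF, Q=15μC, V=5.00V), C4(2μF, Q=16μC, V=8.00V)
Op 1: CLOSE 3-4: Q_total=31.00, C_total=5.00, V=6.20; Q3=18.60, Q4=12.40; dissipated=5.400

Answer: 6.20 V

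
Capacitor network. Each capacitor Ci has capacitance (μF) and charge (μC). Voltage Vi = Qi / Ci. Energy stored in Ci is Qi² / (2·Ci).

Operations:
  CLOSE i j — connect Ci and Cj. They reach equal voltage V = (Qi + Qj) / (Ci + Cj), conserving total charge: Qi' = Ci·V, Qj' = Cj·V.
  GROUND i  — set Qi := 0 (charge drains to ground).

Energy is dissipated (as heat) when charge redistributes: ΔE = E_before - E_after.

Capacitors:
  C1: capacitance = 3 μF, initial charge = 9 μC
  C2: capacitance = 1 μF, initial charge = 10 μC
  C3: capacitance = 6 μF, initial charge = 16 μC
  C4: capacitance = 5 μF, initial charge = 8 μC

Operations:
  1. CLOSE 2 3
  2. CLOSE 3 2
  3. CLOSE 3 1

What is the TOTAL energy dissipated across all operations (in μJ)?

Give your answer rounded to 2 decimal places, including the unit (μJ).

Answer: 23.56 μJ

Derivation:
Initial: C1(3μF, Q=9μC, V=3.00V), C2(1μF, Q=10μC, V=10.00V), C3(6μF, Q=16μC, V=2.67V), C4(5μF, Q=8μC, V=1.60V)
Op 1: CLOSE 2-3: Q_total=26.00, C_total=7.00, V=3.71; Q2=3.71, Q3=22.29; dissipated=23.048
Op 2: CLOSE 3-2: Q_total=26.00, C_total=7.00, V=3.71; Q3=22.29, Q2=3.71; dissipated=0.000
Op 3: CLOSE 3-1: Q_total=31.29, C_total=9.00, V=3.48; Q3=20.86, Q1=10.43; dissipated=0.510
Total dissipated: 23.558 μJ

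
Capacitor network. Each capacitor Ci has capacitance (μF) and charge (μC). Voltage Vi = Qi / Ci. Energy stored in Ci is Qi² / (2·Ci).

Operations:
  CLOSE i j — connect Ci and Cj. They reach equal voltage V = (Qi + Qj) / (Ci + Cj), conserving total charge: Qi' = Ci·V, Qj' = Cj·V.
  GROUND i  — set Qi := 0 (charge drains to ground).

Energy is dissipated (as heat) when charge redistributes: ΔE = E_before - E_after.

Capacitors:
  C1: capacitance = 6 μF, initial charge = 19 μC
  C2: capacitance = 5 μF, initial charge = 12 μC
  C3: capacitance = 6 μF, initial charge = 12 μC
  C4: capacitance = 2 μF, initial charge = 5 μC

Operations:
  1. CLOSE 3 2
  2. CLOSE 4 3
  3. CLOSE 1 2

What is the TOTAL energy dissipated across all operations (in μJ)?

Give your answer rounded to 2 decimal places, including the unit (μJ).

Initial: C1(6μF, Q=19μC, V=3.17V), C2(5μF, Q=12μC, V=2.40V), C3(6μF, Q=12μC, V=2.00V), C4(2μF, Q=5μC, V=2.50V)
Op 1: CLOSE 3-2: Q_total=24.00, C_total=11.00, V=2.18; Q3=13.09, Q2=10.91; dissipated=0.218
Op 2: CLOSE 4-3: Q_total=18.09, C_total=8.00, V=2.26; Q4=4.52, Q3=13.57; dissipated=0.076
Op 3: CLOSE 1-2: Q_total=29.91, C_total=11.00, V=2.72; Q1=16.31, Q2=13.60; dissipated=1.323
Total dissipated: 1.617 μJ

Answer: 1.62 μJ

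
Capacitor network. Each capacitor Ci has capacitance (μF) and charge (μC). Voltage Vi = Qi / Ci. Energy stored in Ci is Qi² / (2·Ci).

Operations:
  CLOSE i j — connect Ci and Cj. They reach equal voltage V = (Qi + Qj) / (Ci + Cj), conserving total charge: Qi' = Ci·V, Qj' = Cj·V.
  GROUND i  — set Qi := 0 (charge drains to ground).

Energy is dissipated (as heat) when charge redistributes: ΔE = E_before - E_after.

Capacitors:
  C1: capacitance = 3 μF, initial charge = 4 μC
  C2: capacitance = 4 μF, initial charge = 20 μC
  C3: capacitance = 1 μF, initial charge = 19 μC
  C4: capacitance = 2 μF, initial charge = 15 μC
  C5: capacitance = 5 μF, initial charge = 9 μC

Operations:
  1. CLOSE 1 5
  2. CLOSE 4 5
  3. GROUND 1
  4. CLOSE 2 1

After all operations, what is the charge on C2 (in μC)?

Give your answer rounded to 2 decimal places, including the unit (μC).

Initial: C1(3μF, Q=4μC, V=1.33V), C2(4μF, Q=20μC, V=5.00V), C3(1μF, Q=19μC, V=19.00V), C4(2μF, Q=15μC, V=7.50V), C5(5μF, Q=9μC, V=1.80V)
Op 1: CLOSE 1-5: Q_total=13.00, C_total=8.00, V=1.62; Q1=4.88, Q5=8.12; dissipated=0.204
Op 2: CLOSE 4-5: Q_total=23.12, C_total=7.00, V=3.30; Q4=6.61, Q5=16.52; dissipated=24.654
Op 3: GROUND 1: Q1=0; energy lost=3.961
Op 4: CLOSE 2-1: Q_total=20.00, C_total=7.00, V=2.86; Q2=11.43, Q1=8.57; dissipated=21.429
Final charges: Q1=8.57, Q2=11.43, Q3=19.00, Q4=6.61, Q5=16.52

Answer: 11.43 μC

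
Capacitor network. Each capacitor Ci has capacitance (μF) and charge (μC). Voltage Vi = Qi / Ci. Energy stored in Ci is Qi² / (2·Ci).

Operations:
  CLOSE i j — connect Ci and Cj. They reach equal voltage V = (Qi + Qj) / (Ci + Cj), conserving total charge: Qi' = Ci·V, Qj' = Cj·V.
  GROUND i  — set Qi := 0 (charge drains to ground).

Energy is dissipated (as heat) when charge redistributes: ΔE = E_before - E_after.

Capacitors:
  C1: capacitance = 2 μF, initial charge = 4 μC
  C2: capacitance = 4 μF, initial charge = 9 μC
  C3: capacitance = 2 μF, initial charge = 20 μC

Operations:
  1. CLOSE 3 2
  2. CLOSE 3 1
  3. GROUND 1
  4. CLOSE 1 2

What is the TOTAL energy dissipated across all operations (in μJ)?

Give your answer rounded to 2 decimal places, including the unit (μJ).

Initial: C1(2μF, Q=4μC, V=2.00V), C2(4μF, Q=9μC, V=2.25V), C3(2μF, Q=20μC, V=10.00V)
Op 1: CLOSE 3-2: Q_total=29.00, C_total=6.00, V=4.83; Q3=9.67, Q2=19.33; dissipated=40.042
Op 2: CLOSE 3-1: Q_total=13.67, C_total=4.00, V=3.42; Q3=6.83, Q1=6.83; dissipated=4.014
Op 3: GROUND 1: Q1=0; energy lost=11.674
Op 4: CLOSE 1-2: Q_total=19.33, C_total=6.00, V=3.22; Q1=6.44, Q2=12.89; dissipated=15.574
Total dissipated: 71.303 μJ

Answer: 71.30 μJ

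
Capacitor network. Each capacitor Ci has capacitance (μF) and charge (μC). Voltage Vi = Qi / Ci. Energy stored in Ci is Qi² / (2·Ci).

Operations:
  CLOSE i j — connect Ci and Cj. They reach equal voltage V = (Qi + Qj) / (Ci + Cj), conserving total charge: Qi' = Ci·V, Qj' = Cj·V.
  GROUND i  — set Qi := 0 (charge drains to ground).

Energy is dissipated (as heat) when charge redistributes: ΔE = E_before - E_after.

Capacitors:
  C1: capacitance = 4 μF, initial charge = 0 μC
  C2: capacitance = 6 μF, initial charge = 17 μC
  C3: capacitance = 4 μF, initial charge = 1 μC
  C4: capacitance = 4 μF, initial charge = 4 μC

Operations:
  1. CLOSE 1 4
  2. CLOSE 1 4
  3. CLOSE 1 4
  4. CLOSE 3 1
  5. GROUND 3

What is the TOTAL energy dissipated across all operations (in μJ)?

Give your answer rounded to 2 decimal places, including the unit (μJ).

Initial: C1(4μF, Q=0μC, V=0.00V), C2(6μF, Q=17μC, V=2.83V), C3(4μF, Q=1μC, V=0.25V), C4(4μF, Q=4μC, V=1.00V)
Op 1: CLOSE 1-4: Q_total=4.00, C_total=8.00, V=0.50; Q1=2.00, Q4=2.00; dissipated=1.000
Op 2: CLOSE 1-4: Q_total=4.00, C_total=8.00, V=0.50; Q1=2.00, Q4=2.00; dissipated=0.000
Op 3: CLOSE 1-4: Q_total=4.00, C_total=8.00, V=0.50; Q1=2.00, Q4=2.00; dissipated=0.000
Op 4: CLOSE 3-1: Q_total=3.00, C_total=8.00, V=0.38; Q3=1.50, Q1=1.50; dissipated=0.062
Op 5: GROUND 3: Q3=0; energy lost=0.281
Total dissipated: 1.344 μJ

Answer: 1.34 μJ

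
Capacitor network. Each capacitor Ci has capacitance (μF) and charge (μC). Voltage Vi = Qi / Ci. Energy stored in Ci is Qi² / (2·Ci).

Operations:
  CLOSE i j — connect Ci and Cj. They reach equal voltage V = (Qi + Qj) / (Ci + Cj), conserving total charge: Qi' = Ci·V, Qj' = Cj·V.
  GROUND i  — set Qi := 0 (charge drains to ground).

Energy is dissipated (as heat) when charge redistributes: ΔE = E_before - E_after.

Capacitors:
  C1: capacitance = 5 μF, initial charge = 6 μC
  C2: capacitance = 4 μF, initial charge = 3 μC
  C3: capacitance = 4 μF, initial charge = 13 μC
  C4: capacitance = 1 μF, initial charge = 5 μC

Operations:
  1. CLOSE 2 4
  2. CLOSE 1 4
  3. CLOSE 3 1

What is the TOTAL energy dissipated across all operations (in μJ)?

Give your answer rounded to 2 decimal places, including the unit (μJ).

Answer: 11.66 μJ

Derivation:
Initial: C1(5μF, Q=6μC, V=1.20V), C2(4μF, Q=3μC, V=0.75V), C3(4μF, Q=13μC, V=3.25V), C4(1μF, Q=5μC, V=5.00V)
Op 1: CLOSE 2-4: Q_total=8.00, C_total=5.00, V=1.60; Q2=6.40, Q4=1.60; dissipated=7.225
Op 2: CLOSE 1-4: Q_total=7.60, C_total=6.00, V=1.27; Q1=6.33, Q4=1.27; dissipated=0.067
Op 3: CLOSE 3-1: Q_total=19.33, C_total=9.00, V=2.15; Q3=8.59, Q1=10.74; dissipated=4.371
Total dissipated: 11.662 μJ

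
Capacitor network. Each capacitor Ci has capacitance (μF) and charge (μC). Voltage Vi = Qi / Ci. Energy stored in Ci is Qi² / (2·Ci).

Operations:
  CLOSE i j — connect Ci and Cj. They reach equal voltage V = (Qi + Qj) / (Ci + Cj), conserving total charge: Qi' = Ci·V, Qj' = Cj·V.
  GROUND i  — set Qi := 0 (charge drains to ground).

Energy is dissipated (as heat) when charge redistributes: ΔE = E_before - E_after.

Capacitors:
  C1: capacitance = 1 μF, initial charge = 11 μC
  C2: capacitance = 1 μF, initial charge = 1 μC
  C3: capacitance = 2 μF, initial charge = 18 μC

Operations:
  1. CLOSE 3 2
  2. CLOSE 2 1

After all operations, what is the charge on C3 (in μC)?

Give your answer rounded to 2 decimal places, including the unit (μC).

Answer: 12.67 μC

Derivation:
Initial: C1(1μF, Q=11μC, V=11.00V), C2(1μF, Q=1μC, V=1.00V), C3(2μF, Q=18μC, V=9.00V)
Op 1: CLOSE 3-2: Q_total=19.00, C_total=3.00, V=6.33; Q3=12.67, Q2=6.33; dissipated=21.333
Op 2: CLOSE 2-1: Q_total=17.33, C_total=2.00, V=8.67; Q2=8.67, Q1=8.67; dissipated=5.444
Final charges: Q1=8.67, Q2=8.67, Q3=12.67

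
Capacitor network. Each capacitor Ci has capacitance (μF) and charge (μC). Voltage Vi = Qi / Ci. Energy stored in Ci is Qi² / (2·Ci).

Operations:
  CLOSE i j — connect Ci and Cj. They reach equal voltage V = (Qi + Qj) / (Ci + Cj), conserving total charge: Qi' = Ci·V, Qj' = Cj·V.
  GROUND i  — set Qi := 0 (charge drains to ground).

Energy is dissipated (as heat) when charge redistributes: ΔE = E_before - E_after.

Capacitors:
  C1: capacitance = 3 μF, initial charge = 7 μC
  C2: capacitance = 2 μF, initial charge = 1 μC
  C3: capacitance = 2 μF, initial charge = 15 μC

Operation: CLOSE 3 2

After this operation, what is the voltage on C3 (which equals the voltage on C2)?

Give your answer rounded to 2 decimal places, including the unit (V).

Answer: 4.00 V

Derivation:
Initial: C1(3μF, Q=7μC, V=2.33V), C2(2μF, Q=1μC, V=0.50V), C3(2μF, Q=15μC, V=7.50V)
Op 1: CLOSE 3-2: Q_total=16.00, C_total=4.00, V=4.00; Q3=8.00, Q2=8.00; dissipated=24.500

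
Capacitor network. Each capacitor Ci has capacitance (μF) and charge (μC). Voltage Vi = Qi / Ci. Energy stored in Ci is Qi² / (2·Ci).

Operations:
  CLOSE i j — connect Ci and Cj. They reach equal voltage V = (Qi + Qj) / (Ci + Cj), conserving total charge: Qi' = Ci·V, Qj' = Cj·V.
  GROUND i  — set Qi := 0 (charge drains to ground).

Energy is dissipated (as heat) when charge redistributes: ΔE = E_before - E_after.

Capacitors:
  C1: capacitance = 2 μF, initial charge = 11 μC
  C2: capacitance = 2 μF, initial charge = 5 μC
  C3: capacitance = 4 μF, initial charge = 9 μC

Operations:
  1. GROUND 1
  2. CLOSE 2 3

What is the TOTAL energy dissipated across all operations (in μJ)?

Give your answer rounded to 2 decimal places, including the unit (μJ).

Initial: C1(2μF, Q=11μC, V=5.50V), C2(2μF, Q=5μC, V=2.50V), C3(4μF, Q=9μC, V=2.25V)
Op 1: GROUND 1: Q1=0; energy lost=30.250
Op 2: CLOSE 2-3: Q_total=14.00, C_total=6.00, V=2.33; Q2=4.67, Q3=9.33; dissipated=0.042
Total dissipated: 30.292 μJ

Answer: 30.29 μJ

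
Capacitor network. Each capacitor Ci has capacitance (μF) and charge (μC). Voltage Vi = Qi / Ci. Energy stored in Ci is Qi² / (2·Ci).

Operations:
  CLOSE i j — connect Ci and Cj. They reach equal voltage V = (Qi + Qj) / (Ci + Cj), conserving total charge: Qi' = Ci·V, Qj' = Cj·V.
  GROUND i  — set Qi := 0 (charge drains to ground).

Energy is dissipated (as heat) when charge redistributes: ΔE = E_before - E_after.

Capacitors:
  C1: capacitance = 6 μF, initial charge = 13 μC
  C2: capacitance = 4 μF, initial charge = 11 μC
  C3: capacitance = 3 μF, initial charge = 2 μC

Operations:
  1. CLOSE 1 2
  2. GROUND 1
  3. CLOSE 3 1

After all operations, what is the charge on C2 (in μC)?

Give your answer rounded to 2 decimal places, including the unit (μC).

Answer: 9.60 μC

Derivation:
Initial: C1(6μF, Q=13μC, V=2.17V), C2(4μF, Q=11μC, V=2.75V), C3(3μF, Q=2μC, V=0.67V)
Op 1: CLOSE 1-2: Q_total=24.00, C_total=10.00, V=2.40; Q1=14.40, Q2=9.60; dissipated=0.408
Op 2: GROUND 1: Q1=0; energy lost=17.280
Op 3: CLOSE 3-1: Q_total=2.00, C_total=9.00, V=0.22; Q3=0.67, Q1=1.33; dissipated=0.444
Final charges: Q1=1.33, Q2=9.60, Q3=0.67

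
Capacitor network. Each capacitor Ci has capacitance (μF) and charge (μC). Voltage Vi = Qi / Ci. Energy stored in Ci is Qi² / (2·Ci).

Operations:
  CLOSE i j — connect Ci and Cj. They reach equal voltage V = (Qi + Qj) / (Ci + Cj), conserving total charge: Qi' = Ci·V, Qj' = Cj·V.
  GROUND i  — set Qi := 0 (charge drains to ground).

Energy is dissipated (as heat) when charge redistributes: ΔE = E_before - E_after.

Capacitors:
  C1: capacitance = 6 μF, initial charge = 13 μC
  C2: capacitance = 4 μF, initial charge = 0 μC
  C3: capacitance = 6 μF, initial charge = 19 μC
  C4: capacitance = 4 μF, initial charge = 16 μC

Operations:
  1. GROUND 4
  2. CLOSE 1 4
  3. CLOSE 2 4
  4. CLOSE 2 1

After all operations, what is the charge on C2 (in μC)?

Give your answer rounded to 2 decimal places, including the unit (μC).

Answer: 4.16 μC

Derivation:
Initial: C1(6μF, Q=13μC, V=2.17V), C2(4μF, Q=0μC, V=0.00V), C3(6μF, Q=19μC, V=3.17V), C4(4μF, Q=16μC, V=4.00V)
Op 1: GROUND 4: Q4=0; energy lost=32.000
Op 2: CLOSE 1-4: Q_total=13.00, C_total=10.00, V=1.30; Q1=7.80, Q4=5.20; dissipated=5.633
Op 3: CLOSE 2-4: Q_total=5.20, C_total=8.00, V=0.65; Q2=2.60, Q4=2.60; dissipated=1.690
Op 4: CLOSE 2-1: Q_total=10.40, C_total=10.00, V=1.04; Q2=4.16, Q1=6.24; dissipated=0.507
Final charges: Q1=6.24, Q2=4.16, Q3=19.00, Q4=2.60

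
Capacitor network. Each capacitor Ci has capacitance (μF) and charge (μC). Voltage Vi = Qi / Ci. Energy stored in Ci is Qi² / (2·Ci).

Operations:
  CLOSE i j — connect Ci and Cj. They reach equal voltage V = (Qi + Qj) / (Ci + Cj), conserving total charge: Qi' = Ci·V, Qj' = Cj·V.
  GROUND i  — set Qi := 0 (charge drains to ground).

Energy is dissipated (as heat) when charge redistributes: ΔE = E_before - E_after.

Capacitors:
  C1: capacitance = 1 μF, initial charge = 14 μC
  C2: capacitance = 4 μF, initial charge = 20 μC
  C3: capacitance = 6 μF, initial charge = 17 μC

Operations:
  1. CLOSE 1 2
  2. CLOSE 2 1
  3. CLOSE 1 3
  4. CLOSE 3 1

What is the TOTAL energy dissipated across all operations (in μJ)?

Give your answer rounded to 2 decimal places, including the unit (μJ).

Initial: C1(1μF, Q=14μC, V=14.00V), C2(4μF, Q=20μC, V=5.00V), C3(6μF, Q=17μC, V=2.83V)
Op 1: CLOSE 1-2: Q_total=34.00, C_total=5.00, V=6.80; Q1=6.80, Q2=27.20; dissipated=32.400
Op 2: CLOSE 2-1: Q_total=34.00, C_total=5.00, V=6.80; Q2=27.20, Q1=6.80; dissipated=0.000
Op 3: CLOSE 1-3: Q_total=23.80, C_total=7.00, V=3.40; Q1=3.40, Q3=20.40; dissipated=6.743
Op 4: CLOSE 3-1: Q_total=23.80, C_total=7.00, V=3.40; Q3=20.40, Q1=3.40; dissipated=0.000
Total dissipated: 39.143 μJ

Answer: 39.14 μJ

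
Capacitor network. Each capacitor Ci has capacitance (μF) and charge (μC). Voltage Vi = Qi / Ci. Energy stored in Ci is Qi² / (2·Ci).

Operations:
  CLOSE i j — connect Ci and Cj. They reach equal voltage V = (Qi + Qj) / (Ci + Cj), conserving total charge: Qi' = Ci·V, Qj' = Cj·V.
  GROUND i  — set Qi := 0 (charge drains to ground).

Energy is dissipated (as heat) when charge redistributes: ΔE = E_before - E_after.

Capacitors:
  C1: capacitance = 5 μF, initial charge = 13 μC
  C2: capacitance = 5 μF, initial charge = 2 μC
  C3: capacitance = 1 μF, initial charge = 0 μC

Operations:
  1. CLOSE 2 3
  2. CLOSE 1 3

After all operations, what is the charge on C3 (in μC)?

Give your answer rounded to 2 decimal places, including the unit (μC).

Answer: 2.22 μC

Derivation:
Initial: C1(5μF, Q=13μC, V=2.60V), C2(5μF, Q=2μC, V=0.40V), C3(1μF, Q=0μC, V=0.00V)
Op 1: CLOSE 2-3: Q_total=2.00, C_total=6.00, V=0.33; Q2=1.67, Q3=0.33; dissipated=0.067
Op 2: CLOSE 1-3: Q_total=13.33, C_total=6.00, V=2.22; Q1=11.11, Q3=2.22; dissipated=2.141
Final charges: Q1=11.11, Q2=1.67, Q3=2.22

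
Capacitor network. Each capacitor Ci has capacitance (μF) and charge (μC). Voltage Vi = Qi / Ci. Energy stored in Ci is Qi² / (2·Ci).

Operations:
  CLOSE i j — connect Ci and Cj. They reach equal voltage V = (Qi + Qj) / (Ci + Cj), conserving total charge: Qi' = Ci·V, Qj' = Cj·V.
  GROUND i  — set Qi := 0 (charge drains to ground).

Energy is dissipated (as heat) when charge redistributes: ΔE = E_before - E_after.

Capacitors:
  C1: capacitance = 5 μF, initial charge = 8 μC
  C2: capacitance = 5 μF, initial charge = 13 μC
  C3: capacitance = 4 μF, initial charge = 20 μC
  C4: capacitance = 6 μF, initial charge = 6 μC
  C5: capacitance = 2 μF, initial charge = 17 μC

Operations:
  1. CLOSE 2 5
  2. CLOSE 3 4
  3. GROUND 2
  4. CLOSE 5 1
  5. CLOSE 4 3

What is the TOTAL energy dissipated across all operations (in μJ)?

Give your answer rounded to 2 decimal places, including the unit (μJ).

Answer: 95.13 μJ

Derivation:
Initial: C1(5μF, Q=8μC, V=1.60V), C2(5μF, Q=13μC, V=2.60V), C3(4μF, Q=20μC, V=5.00V), C4(6μF, Q=6μC, V=1.00V), C5(2μF, Q=17μC, V=8.50V)
Op 1: CLOSE 2-5: Q_total=30.00, C_total=7.00, V=4.29; Q2=21.43, Q5=8.57; dissipated=24.864
Op 2: CLOSE 3-4: Q_total=26.00, C_total=10.00, V=2.60; Q3=10.40, Q4=15.60; dissipated=19.200
Op 3: GROUND 2: Q2=0; energy lost=45.918
Op 4: CLOSE 5-1: Q_total=16.57, C_total=7.00, V=2.37; Q5=4.73, Q1=11.84; dissipated=5.152
Op 5: CLOSE 4-3: Q_total=26.00, C_total=10.00, V=2.60; Q4=15.60, Q3=10.40; dissipated=0.000
Total dissipated: 95.135 μJ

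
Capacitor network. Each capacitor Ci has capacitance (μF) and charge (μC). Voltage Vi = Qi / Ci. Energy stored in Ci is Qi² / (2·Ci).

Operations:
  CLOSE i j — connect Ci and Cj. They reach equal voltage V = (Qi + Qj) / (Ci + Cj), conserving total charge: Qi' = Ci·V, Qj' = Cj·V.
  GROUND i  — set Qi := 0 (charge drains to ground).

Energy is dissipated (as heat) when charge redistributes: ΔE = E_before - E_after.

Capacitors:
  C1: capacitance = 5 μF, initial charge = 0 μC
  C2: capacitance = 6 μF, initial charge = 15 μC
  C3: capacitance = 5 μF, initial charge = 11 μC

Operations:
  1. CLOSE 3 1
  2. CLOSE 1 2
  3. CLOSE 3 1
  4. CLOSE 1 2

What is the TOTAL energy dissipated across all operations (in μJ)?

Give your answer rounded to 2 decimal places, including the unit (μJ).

Answer: 9.65 μJ

Derivation:
Initial: C1(5μF, Q=0μC, V=0.00V), C2(6μF, Q=15μC, V=2.50V), C3(5μF, Q=11μC, V=2.20V)
Op 1: CLOSE 3-1: Q_total=11.00, C_total=10.00, V=1.10; Q3=5.50, Q1=5.50; dissipated=6.050
Op 2: CLOSE 1-2: Q_total=20.50, C_total=11.00, V=1.86; Q1=9.32, Q2=11.18; dissipated=2.673
Op 3: CLOSE 3-1: Q_total=14.82, C_total=10.00, V=1.48; Q3=7.41, Q1=7.41; dissipated=0.729
Op 4: CLOSE 1-2: Q_total=18.59, C_total=11.00, V=1.69; Q1=8.45, Q2=10.14; dissipated=0.199
Total dissipated: 9.650 μJ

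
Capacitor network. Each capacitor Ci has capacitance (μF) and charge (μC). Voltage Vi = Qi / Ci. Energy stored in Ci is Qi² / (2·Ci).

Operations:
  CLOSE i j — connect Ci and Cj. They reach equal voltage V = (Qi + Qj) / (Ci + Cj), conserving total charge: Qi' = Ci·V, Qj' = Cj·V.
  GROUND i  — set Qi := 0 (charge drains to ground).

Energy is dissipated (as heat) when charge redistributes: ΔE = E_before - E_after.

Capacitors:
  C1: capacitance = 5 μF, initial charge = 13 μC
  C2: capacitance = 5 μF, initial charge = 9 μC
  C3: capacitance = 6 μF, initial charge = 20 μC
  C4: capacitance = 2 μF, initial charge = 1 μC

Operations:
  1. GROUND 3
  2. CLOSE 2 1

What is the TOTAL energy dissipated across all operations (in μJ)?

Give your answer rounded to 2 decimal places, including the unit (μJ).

Initial: C1(5μF, Q=13μC, V=2.60V), C2(5μF, Q=9μC, V=1.80V), C3(6μF, Q=20μC, V=3.33V), C4(2μF, Q=1μC, V=0.50V)
Op 1: GROUND 3: Q3=0; energy lost=33.333
Op 2: CLOSE 2-1: Q_total=22.00, C_total=10.00, V=2.20; Q2=11.00, Q1=11.00; dissipated=0.800
Total dissipated: 34.133 μJ

Answer: 34.13 μJ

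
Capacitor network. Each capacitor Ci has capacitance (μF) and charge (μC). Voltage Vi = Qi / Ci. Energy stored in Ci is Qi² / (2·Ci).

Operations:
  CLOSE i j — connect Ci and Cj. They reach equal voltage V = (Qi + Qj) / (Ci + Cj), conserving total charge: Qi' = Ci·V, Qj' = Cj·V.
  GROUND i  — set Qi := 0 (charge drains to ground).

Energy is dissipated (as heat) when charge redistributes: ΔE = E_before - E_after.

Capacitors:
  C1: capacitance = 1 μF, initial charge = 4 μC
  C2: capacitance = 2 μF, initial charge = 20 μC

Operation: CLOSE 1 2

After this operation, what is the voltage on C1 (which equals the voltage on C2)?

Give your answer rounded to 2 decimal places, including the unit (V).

Initial: C1(1μF, Q=4μC, V=4.00V), C2(2μF, Q=20μC, V=10.00V)
Op 1: CLOSE 1-2: Q_total=24.00, C_total=3.00, V=8.00; Q1=8.00, Q2=16.00; dissipated=12.000

Answer: 8.00 V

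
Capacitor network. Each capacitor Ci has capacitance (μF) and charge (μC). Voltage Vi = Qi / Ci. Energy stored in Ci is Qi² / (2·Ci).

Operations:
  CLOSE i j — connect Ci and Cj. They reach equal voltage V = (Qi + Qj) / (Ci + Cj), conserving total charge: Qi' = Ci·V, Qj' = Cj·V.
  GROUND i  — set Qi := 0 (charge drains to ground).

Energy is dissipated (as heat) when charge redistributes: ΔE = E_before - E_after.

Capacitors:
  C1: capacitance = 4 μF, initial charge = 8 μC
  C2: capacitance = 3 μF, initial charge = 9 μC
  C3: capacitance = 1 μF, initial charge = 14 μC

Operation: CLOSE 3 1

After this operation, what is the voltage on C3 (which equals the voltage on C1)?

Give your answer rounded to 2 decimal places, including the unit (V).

Answer: 4.40 V

Derivation:
Initial: C1(4μF, Q=8μC, V=2.00V), C2(3μF, Q=9μC, V=3.00V), C3(1μF, Q=14μC, V=14.00V)
Op 1: CLOSE 3-1: Q_total=22.00, C_total=5.00, V=4.40; Q3=4.40, Q1=17.60; dissipated=57.600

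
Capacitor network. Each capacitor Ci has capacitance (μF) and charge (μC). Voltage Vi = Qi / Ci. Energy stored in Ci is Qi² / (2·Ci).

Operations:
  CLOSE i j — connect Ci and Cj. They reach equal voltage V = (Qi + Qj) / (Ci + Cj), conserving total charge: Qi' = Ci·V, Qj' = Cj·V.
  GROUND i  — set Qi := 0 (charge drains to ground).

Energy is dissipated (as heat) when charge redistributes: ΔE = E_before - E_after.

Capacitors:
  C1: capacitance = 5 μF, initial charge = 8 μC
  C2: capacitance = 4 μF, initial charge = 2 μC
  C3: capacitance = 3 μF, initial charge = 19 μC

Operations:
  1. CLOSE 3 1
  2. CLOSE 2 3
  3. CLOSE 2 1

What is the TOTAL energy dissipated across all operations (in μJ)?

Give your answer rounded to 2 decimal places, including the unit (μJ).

Answer: 31.09 μJ

Derivation:
Initial: C1(5μF, Q=8μC, V=1.60V), C2(4μF, Q=2μC, V=0.50V), C3(3μF, Q=19μC, V=6.33V)
Op 1: CLOSE 3-1: Q_total=27.00, C_total=8.00, V=3.38; Q3=10.12, Q1=16.88; dissipated=21.004
Op 2: CLOSE 2-3: Q_total=12.12, C_total=7.00, V=1.73; Q2=6.93, Q3=5.20; dissipated=7.085
Op 3: CLOSE 2-1: Q_total=23.80, C_total=9.00, V=2.64; Q2=10.58, Q1=13.22; dissipated=2.999
Total dissipated: 31.088 μJ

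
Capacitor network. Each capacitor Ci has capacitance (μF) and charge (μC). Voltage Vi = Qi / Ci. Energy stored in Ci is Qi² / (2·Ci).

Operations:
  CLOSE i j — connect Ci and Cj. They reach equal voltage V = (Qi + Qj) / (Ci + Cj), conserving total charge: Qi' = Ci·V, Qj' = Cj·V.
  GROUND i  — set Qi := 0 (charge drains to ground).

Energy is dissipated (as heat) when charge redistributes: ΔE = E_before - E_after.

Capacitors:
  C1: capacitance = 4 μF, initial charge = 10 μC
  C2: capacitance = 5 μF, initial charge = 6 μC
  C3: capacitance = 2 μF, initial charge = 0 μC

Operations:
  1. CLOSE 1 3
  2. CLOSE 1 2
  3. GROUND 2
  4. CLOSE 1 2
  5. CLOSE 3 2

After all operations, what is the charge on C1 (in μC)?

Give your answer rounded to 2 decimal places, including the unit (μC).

Answer: 2.50 μC

Derivation:
Initial: C1(4μF, Q=10μC, V=2.50V), C2(5μF, Q=6μC, V=1.20V), C3(2μF, Q=0μC, V=0.00V)
Op 1: CLOSE 1-3: Q_total=10.00, C_total=6.00, V=1.67; Q1=6.67, Q3=3.33; dissipated=4.167
Op 2: CLOSE 1-2: Q_total=12.67, C_total=9.00, V=1.41; Q1=5.63, Q2=7.04; dissipated=0.242
Op 3: GROUND 2: Q2=0; energy lost=4.952
Op 4: CLOSE 1-2: Q_total=5.63, C_total=9.00, V=0.63; Q1=2.50, Q2=3.13; dissipated=2.201
Op 5: CLOSE 3-2: Q_total=6.46, C_total=7.00, V=0.92; Q3=1.85, Q2=4.61; dissipated=0.774
Final charges: Q1=2.50, Q2=4.61, Q3=1.85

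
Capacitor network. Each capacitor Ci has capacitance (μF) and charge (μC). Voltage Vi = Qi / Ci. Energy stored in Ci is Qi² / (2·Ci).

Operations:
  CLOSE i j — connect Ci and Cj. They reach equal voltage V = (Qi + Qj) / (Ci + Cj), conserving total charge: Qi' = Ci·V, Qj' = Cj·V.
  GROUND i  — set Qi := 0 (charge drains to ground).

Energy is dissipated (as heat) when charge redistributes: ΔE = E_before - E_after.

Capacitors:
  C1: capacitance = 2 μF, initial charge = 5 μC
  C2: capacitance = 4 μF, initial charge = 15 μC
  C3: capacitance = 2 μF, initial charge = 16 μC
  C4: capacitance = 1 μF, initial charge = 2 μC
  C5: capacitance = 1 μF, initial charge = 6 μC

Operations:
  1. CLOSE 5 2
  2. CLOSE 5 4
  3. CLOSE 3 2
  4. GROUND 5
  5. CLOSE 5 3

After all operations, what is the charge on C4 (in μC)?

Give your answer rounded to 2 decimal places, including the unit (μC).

Answer: 3.10 μC

Derivation:
Initial: C1(2μF, Q=5μC, V=2.50V), C2(4μF, Q=15μC, V=3.75V), C3(2μF, Q=16μC, V=8.00V), C4(1μF, Q=2μC, V=2.00V), C5(1μF, Q=6μC, V=6.00V)
Op 1: CLOSE 5-2: Q_total=21.00, C_total=5.00, V=4.20; Q5=4.20, Q2=16.80; dissipated=2.025
Op 2: CLOSE 5-4: Q_total=6.20, C_total=2.00, V=3.10; Q5=3.10, Q4=3.10; dissipated=1.210
Op 3: CLOSE 3-2: Q_total=32.80, C_total=6.00, V=5.47; Q3=10.93, Q2=21.87; dissipated=9.627
Op 4: GROUND 5: Q5=0; energy lost=4.805
Op 5: CLOSE 5-3: Q_total=10.93, C_total=3.00, V=3.64; Q5=3.64, Q3=7.29; dissipated=9.961
Final charges: Q1=5.00, Q2=21.87, Q3=7.29, Q4=3.10, Q5=3.64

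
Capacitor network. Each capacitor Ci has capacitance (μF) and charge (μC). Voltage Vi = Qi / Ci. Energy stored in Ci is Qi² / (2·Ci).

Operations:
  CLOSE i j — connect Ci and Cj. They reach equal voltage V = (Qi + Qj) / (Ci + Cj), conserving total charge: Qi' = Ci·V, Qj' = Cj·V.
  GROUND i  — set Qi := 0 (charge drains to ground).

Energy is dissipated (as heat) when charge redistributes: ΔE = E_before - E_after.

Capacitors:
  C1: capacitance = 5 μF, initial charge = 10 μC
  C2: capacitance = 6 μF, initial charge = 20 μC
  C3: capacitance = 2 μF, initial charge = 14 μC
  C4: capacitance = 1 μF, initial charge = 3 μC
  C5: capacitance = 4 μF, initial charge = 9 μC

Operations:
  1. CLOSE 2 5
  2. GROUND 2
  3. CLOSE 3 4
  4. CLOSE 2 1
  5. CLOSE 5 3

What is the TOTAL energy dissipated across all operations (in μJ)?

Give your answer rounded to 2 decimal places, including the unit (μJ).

Answer: 42.53 μJ

Derivation:
Initial: C1(5μF, Q=10μC, V=2.00V), C2(6μF, Q=20μC, V=3.33V), C3(2μF, Q=14μC, V=7.00V), C4(1μF, Q=3μC, V=3.00V), C5(4μF, Q=9μC, V=2.25V)
Op 1: CLOSE 2-5: Q_total=29.00, C_total=10.00, V=2.90; Q2=17.40, Q5=11.60; dissipated=1.408
Op 2: GROUND 2: Q2=0; energy lost=25.230
Op 3: CLOSE 3-4: Q_total=17.00, C_total=3.00, V=5.67; Q3=11.33, Q4=5.67; dissipated=5.333
Op 4: CLOSE 2-1: Q_total=10.00, C_total=11.00, V=0.91; Q2=5.45, Q1=4.55; dissipated=5.455
Op 5: CLOSE 5-3: Q_total=22.93, C_total=6.00, V=3.82; Q5=15.29, Q3=7.64; dissipated=5.103
Total dissipated: 42.529 μJ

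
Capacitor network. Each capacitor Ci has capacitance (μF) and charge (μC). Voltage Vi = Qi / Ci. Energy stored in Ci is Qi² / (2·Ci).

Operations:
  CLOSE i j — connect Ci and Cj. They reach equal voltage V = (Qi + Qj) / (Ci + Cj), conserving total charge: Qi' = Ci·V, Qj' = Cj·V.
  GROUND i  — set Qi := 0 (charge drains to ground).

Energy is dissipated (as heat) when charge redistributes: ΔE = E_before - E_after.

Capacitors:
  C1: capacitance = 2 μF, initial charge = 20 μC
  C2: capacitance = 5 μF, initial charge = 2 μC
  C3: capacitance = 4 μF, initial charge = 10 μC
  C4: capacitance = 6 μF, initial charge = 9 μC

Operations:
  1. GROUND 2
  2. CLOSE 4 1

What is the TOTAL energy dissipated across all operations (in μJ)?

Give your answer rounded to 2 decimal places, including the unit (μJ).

Initial: C1(2μF, Q=20μC, V=10.00V), C2(5μF, Q=2μC, V=0.40V), C3(4μF, Q=10μC, V=2.50V), C4(6μF, Q=9μC, V=1.50V)
Op 1: GROUND 2: Q2=0; energy lost=0.400
Op 2: CLOSE 4-1: Q_total=29.00, C_total=8.00, V=3.62; Q4=21.75, Q1=7.25; dissipated=54.188
Total dissipated: 54.587 μJ

Answer: 54.59 μJ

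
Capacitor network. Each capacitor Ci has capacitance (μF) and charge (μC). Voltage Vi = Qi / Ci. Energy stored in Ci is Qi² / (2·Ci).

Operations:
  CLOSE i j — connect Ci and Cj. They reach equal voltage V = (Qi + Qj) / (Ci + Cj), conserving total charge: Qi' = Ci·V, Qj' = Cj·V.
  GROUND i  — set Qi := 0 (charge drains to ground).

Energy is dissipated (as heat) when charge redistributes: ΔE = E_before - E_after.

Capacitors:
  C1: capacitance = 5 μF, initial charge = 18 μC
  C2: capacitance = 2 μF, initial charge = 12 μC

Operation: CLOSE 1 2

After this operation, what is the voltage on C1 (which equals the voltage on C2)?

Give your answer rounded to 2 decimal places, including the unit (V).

Answer: 4.29 V

Derivation:
Initial: C1(5μF, Q=18μC, V=3.60V), C2(2μF, Q=12μC, V=6.00V)
Op 1: CLOSE 1-2: Q_total=30.00, C_total=7.00, V=4.29; Q1=21.43, Q2=8.57; dissipated=4.114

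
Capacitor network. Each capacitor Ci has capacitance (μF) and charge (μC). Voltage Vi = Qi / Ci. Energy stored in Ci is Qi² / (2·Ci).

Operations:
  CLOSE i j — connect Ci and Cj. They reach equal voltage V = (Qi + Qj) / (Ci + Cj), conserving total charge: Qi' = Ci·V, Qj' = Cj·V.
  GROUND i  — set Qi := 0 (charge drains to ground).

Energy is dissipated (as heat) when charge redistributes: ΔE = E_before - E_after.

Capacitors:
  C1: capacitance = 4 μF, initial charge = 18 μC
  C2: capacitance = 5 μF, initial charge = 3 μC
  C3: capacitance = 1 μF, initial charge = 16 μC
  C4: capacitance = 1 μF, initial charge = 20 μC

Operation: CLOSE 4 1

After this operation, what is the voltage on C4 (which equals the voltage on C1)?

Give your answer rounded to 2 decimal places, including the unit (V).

Initial: C1(4μF, Q=18μC, V=4.50V), C2(5μF, Q=3μC, V=0.60V), C3(1μF, Q=16μC, V=16.00V), C4(1μF, Q=20μC, V=20.00V)
Op 1: CLOSE 4-1: Q_total=38.00, C_total=5.00, V=7.60; Q4=7.60, Q1=30.40; dissipated=96.100

Answer: 7.60 V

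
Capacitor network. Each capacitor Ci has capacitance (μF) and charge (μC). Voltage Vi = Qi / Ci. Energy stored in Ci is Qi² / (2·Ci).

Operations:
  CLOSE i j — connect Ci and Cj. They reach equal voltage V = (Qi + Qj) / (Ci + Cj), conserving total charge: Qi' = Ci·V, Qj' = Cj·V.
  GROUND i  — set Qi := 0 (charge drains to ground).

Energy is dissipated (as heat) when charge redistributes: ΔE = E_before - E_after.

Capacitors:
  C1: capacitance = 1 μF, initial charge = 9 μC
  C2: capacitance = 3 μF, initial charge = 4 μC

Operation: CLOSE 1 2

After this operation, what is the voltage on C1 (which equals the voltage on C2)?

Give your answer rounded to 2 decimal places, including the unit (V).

Initial: C1(1μF, Q=9μC, V=9.00V), C2(3μF, Q=4μC, V=1.33V)
Op 1: CLOSE 1-2: Q_total=13.00, C_total=4.00, V=3.25; Q1=3.25, Q2=9.75; dissipated=22.042

Answer: 3.25 V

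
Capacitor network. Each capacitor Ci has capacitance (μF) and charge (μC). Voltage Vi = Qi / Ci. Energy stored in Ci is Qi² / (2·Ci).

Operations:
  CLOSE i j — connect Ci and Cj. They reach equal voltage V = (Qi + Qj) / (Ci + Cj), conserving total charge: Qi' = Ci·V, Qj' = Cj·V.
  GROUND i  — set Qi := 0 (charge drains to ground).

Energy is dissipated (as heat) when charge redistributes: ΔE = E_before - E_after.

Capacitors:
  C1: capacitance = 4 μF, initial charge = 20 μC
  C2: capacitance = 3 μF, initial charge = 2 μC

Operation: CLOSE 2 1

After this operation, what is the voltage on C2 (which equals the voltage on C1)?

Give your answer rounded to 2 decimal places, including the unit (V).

Answer: 3.14 V

Derivation:
Initial: C1(4μF, Q=20μC, V=5.00V), C2(3μF, Q=2μC, V=0.67V)
Op 1: CLOSE 2-1: Q_total=22.00, C_total=7.00, V=3.14; Q2=9.43, Q1=12.57; dissipated=16.095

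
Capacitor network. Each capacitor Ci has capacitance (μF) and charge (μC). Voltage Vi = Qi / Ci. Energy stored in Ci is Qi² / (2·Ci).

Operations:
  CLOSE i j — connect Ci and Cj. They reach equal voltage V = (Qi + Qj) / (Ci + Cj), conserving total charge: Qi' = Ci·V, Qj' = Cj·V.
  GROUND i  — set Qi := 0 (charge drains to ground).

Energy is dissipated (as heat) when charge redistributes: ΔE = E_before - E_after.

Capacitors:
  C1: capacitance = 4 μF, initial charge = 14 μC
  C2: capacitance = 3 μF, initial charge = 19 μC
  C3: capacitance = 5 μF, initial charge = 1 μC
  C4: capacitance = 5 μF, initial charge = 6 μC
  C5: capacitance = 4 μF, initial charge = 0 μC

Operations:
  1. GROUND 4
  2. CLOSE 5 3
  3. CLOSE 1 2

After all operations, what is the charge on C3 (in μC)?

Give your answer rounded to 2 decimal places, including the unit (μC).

Initial: C1(4μF, Q=14μC, V=3.50V), C2(3μF, Q=19μC, V=6.33V), C3(5μF, Q=1μC, V=0.20V), C4(5μF, Q=6μC, V=1.20V), C5(4μF, Q=0μC, V=0.00V)
Op 1: GROUND 4: Q4=0; energy lost=3.600
Op 2: CLOSE 5-3: Q_total=1.00, C_total=9.00, V=0.11; Q5=0.44, Q3=0.56; dissipated=0.044
Op 3: CLOSE 1-2: Q_total=33.00, C_total=7.00, V=4.71; Q1=18.86, Q2=14.14; dissipated=6.881
Final charges: Q1=18.86, Q2=14.14, Q3=0.56, Q4=0.00, Q5=0.44

Answer: 0.56 μC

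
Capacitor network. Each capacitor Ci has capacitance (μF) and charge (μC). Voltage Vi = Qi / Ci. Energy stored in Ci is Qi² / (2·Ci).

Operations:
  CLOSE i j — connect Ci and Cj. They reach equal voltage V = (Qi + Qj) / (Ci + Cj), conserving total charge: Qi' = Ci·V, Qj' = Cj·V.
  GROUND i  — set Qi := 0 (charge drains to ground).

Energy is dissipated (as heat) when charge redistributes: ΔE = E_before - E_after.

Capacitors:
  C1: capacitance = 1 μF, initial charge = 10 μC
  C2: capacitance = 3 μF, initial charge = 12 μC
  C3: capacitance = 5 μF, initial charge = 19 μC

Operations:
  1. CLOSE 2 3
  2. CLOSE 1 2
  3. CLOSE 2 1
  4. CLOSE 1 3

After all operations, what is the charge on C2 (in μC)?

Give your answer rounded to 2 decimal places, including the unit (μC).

Answer: 16.22 μC

Derivation:
Initial: C1(1μF, Q=10μC, V=10.00V), C2(3μF, Q=12μC, V=4.00V), C3(5μF, Q=19μC, V=3.80V)
Op 1: CLOSE 2-3: Q_total=31.00, C_total=8.00, V=3.88; Q2=11.62, Q3=19.38; dissipated=0.037
Op 2: CLOSE 1-2: Q_total=21.62, C_total=4.00, V=5.41; Q1=5.41, Q2=16.22; dissipated=14.068
Op 3: CLOSE 2-1: Q_total=21.62, C_total=4.00, V=5.41; Q2=16.22, Q1=5.41; dissipated=0.000
Op 4: CLOSE 1-3: Q_total=24.78, C_total=6.00, V=4.13; Q1=4.13, Q3=20.65; dissipated=0.977
Final charges: Q1=4.13, Q2=16.22, Q3=20.65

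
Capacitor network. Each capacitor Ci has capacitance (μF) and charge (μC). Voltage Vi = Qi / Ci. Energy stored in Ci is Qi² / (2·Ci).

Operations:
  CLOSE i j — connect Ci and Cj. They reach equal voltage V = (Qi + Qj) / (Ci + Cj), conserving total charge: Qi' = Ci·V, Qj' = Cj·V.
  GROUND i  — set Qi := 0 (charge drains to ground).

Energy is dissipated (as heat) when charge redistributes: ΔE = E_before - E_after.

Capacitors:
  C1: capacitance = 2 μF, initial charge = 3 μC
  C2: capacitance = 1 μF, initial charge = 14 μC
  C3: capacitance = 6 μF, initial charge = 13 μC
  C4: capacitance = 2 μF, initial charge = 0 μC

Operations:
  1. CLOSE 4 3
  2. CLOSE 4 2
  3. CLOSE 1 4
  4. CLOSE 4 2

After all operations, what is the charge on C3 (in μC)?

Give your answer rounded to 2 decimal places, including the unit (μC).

Answer: 9.75 μC

Derivation:
Initial: C1(2μF, Q=3μC, V=1.50V), C2(1μF, Q=14μC, V=14.00V), C3(6μF, Q=13μC, V=2.17V), C4(2μF, Q=0μC, V=0.00V)
Op 1: CLOSE 4-3: Q_total=13.00, C_total=8.00, V=1.62; Q4=3.25, Q3=9.75; dissipated=3.521
Op 2: CLOSE 4-2: Q_total=17.25, C_total=3.00, V=5.75; Q4=11.50, Q2=5.75; dissipated=51.047
Op 3: CLOSE 1-4: Q_total=14.50, C_total=4.00, V=3.62; Q1=7.25, Q4=7.25; dissipated=9.031
Op 4: CLOSE 4-2: Q_total=13.00, C_total=3.00, V=4.33; Q4=8.67, Q2=4.33; dissipated=1.505
Final charges: Q1=7.25, Q2=4.33, Q3=9.75, Q4=8.67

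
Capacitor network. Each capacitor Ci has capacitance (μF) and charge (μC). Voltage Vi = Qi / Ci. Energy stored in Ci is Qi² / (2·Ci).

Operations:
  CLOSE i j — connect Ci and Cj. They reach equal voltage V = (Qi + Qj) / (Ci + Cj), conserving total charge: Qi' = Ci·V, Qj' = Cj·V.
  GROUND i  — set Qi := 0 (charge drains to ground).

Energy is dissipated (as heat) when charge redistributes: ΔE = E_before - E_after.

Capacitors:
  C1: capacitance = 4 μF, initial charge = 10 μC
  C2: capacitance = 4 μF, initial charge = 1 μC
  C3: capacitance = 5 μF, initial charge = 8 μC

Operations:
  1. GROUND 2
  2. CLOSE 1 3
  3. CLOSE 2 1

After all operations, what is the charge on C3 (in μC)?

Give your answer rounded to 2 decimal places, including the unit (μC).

Answer: 10.00 μC

Derivation:
Initial: C1(4μF, Q=10μC, V=2.50V), C2(4μF, Q=1μC, V=0.25V), C3(5μF, Q=8μC, V=1.60V)
Op 1: GROUND 2: Q2=0; energy lost=0.125
Op 2: CLOSE 1-3: Q_total=18.00, C_total=9.00, V=2.00; Q1=8.00, Q3=10.00; dissipated=0.900
Op 3: CLOSE 2-1: Q_total=8.00, C_total=8.00, V=1.00; Q2=4.00, Q1=4.00; dissipated=4.000
Final charges: Q1=4.00, Q2=4.00, Q3=10.00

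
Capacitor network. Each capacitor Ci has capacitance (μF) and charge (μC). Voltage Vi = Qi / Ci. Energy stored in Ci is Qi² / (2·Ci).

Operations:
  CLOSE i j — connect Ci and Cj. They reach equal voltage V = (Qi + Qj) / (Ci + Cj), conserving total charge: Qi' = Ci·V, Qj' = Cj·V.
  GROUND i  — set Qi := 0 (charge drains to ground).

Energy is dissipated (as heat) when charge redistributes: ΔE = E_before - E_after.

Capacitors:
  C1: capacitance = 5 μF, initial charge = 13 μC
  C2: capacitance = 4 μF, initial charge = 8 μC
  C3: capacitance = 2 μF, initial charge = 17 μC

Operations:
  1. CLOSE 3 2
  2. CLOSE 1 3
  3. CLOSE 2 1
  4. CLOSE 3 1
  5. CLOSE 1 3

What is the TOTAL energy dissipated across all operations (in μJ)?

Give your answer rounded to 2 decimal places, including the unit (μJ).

Answer: 31.49 μJ

Derivation:
Initial: C1(5μF, Q=13μC, V=2.60V), C2(4μF, Q=8μC, V=2.00V), C3(2μF, Q=17μC, V=8.50V)
Op 1: CLOSE 3-2: Q_total=25.00, C_total=6.00, V=4.17; Q3=8.33, Q2=16.67; dissipated=28.167
Op 2: CLOSE 1-3: Q_total=21.33, C_total=7.00, V=3.05; Q1=15.24, Q3=6.10; dissipated=1.753
Op 3: CLOSE 2-1: Q_total=31.90, C_total=9.00, V=3.54; Q2=14.18, Q1=17.72; dissipated=1.391
Op 4: CLOSE 3-1: Q_total=23.82, C_total=7.00, V=3.40; Q3=6.81, Q1=17.01; dissipated=0.177
Op 5: CLOSE 1-3: Q_total=23.82, C_total=7.00, V=3.40; Q1=17.01, Q3=6.81; dissipated=0.000
Total dissipated: 31.488 μJ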